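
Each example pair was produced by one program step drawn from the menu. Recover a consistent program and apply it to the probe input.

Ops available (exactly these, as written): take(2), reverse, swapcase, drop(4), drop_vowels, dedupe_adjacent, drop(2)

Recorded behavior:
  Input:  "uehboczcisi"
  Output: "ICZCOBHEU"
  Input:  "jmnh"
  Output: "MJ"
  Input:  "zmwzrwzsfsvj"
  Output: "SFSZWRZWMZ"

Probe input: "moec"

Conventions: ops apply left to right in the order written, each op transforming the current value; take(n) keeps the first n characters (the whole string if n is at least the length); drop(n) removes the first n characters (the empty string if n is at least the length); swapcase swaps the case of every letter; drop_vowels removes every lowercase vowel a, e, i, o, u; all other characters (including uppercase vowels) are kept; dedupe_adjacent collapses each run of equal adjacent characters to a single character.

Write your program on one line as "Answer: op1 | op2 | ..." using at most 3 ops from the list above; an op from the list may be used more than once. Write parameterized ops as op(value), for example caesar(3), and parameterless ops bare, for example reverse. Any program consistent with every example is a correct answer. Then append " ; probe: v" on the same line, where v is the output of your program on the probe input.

reverse | drop(2) | swapcase ; probe: "OM"

Check, running the answer program on each example:
  "uehboczcisi" -> "isiczcobheu" -> "iczcobheu" -> "ICZCOBHEU"
  "jmnh" -> "hnmj" -> "mj" -> "MJ"
  "zmwzrwzsfsvj" -> "jvsfszwrzwmz" -> "sfszwrzwmz" -> "SFSZWRZWMZ"
  probe: "moec" -> "ceom" -> "om" -> "OM"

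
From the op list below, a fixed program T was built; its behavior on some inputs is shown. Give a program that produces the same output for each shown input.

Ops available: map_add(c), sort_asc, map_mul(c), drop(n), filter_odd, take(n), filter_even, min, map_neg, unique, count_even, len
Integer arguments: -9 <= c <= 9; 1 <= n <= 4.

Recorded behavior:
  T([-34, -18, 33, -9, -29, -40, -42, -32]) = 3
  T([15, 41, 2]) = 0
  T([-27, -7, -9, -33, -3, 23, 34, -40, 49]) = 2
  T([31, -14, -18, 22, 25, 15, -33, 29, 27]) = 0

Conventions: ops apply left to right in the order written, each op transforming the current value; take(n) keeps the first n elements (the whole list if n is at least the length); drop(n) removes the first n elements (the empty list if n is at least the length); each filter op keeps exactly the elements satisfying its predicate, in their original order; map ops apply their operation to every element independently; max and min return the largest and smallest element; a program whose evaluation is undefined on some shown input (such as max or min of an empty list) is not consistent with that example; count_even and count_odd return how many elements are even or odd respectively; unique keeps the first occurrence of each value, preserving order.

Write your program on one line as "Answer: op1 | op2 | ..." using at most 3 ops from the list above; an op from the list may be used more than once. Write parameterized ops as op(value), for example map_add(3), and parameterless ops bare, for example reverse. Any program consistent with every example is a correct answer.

drop(4) | count_even

Check, running the answer program on each example:
  [-34, -18, 33, -9, -29, -40, -42, -32] -> [-29, -40, -42, -32] -> 3
  [15, 41, 2] -> [] -> 0
  [-27, -7, -9, -33, -3, 23, 34, -40, 49] -> [-3, 23, 34, -40, 49] -> 2
  [31, -14, -18, 22, 25, 15, -33, 29, 27] -> [25, 15, -33, 29, 27] -> 0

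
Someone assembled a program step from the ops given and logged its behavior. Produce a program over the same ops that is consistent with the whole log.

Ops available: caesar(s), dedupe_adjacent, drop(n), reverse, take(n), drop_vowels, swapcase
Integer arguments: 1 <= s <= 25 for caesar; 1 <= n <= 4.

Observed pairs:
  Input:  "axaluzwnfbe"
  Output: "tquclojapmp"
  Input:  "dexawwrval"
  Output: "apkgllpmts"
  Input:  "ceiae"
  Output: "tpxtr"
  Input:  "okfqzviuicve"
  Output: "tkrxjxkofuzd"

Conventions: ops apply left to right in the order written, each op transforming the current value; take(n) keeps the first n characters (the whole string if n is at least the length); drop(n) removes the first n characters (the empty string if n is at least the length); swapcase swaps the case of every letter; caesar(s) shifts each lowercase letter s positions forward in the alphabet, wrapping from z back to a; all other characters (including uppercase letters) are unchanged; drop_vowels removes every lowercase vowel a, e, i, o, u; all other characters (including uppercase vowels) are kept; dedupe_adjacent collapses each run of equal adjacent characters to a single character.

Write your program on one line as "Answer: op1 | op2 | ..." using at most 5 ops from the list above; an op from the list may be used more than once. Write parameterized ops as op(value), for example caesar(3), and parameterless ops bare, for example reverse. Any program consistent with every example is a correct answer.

swapcase | reverse | swapcase | caesar(15)

Check, running the answer program on each example:
  "axaluzwnfbe" -> "AXALUZWNFBE" -> "EBFNWZULAXA" -> "ebfnwzulaxa" -> "tquclojapmp"
  "dexawwrval" -> "DEXAWWRVAL" -> "LAVRWWAXED" -> "lavrwwaxed" -> "apkgllpmts"
  "ceiae" -> "CEIAE" -> "EAIEC" -> "eaiec" -> "tpxtr"
  "okfqzviuicve" -> "OKFQZVIUICVE" -> "EVCIUIVZQFKO" -> "evciuivzqfko" -> "tkrxjxkofuzd"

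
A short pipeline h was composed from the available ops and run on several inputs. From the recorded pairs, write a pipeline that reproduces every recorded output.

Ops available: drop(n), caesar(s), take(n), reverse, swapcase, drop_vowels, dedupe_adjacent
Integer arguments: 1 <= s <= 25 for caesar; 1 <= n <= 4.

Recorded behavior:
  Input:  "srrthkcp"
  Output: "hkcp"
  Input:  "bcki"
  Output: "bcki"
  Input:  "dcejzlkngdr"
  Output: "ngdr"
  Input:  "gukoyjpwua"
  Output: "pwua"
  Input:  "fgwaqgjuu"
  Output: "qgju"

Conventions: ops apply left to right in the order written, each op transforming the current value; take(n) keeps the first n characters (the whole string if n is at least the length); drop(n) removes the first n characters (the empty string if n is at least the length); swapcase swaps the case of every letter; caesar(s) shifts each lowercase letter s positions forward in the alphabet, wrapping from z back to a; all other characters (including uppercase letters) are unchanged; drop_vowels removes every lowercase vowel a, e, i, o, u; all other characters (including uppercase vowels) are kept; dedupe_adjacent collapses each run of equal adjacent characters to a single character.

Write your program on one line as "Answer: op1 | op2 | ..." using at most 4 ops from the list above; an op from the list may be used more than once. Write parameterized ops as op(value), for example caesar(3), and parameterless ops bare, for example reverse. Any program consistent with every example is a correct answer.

dedupe_adjacent | reverse | take(4) | reverse

Check, running the answer program on each example:
  "srrthkcp" -> "srthkcp" -> "pckhtrs" -> "pckh" -> "hkcp"
  "bcki" -> "bcki" -> "ikcb" -> "ikcb" -> "bcki"
  "dcejzlkngdr" -> "dcejzlkngdr" -> "rdgnklzjecd" -> "rdgn" -> "ngdr"
  "gukoyjpwua" -> "gukoyjpwua" -> "auwpjyokug" -> "auwp" -> "pwua"
  "fgwaqgjuu" -> "fgwaqgju" -> "ujgqawgf" -> "ujgq" -> "qgju"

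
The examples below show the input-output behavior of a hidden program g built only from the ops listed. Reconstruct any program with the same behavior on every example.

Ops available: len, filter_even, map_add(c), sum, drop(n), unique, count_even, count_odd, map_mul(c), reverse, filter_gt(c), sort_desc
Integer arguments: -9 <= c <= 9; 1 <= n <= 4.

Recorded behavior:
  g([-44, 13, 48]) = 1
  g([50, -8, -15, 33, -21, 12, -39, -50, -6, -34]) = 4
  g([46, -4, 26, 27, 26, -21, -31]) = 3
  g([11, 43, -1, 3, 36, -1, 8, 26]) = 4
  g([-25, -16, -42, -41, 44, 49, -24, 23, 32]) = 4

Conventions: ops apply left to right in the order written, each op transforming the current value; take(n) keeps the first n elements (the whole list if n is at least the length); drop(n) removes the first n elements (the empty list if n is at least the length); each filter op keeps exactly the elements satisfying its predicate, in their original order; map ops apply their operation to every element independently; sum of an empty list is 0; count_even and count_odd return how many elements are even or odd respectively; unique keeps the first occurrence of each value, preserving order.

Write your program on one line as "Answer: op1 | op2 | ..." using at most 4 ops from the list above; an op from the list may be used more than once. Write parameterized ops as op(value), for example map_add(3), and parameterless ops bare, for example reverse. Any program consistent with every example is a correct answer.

unique | reverse | count_odd

Check, running the answer program on each example:
  [-44, 13, 48] -> [-44, 13, 48] -> [48, 13, -44] -> 1
  [50, -8, -15, 33, -21, 12, -39, -50, -6, -34] -> [50, -8, -15, 33, -21, 12, -39, -50, -6, -34] -> [-34, -6, -50, -39, 12, -21, 33, -15, -8, 50] -> 4
  [46, -4, 26, 27, 26, -21, -31] -> [46, -4, 26, 27, -21, -31] -> [-31, -21, 27, 26, -4, 46] -> 3
  [11, 43, -1, 3, 36, -1, 8, 26] -> [11, 43, -1, 3, 36, 8, 26] -> [26, 8, 36, 3, -1, 43, 11] -> 4
  [-25, -16, -42, -41, 44, 49, -24, 23, 32] -> [-25, -16, -42, -41, 44, 49, -24, 23, 32] -> [32, 23, -24, 49, 44, -41, -42, -16, -25] -> 4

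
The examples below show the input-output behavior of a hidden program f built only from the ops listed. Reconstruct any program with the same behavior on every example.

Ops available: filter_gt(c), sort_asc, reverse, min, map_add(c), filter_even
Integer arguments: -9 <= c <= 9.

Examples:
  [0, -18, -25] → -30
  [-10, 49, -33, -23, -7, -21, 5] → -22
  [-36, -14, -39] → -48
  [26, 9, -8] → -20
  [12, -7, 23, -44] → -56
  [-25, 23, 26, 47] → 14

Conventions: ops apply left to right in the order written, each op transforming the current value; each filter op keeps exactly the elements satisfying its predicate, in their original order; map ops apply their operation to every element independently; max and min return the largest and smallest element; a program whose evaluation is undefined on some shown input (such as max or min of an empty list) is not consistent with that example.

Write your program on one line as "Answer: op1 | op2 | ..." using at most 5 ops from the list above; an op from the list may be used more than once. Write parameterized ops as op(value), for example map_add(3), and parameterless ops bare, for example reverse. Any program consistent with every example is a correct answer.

map_add(-5) | map_add(-7) | filter_even | min

Check, running the answer program on each example:
  [0, -18, -25] -> [-5, -23, -30] -> [-12, -30, -37] -> [-12, -30] -> -30
  [-10, 49, -33, -23, -7, -21, 5] -> [-15, 44, -38, -28, -12, -26, 0] -> [-22, 37, -45, -35, -19, -33, -7] -> [-22] -> -22
  [-36, -14, -39] -> [-41, -19, -44] -> [-48, -26, -51] -> [-48, -26] -> -48
  [26, 9, -8] -> [21, 4, -13] -> [14, -3, -20] -> [14, -20] -> -20
  [12, -7, 23, -44] -> [7, -12, 18, -49] -> [0, -19, 11, -56] -> [0, -56] -> -56
  [-25, 23, 26, 47] -> [-30, 18, 21, 42] -> [-37, 11, 14, 35] -> [14] -> 14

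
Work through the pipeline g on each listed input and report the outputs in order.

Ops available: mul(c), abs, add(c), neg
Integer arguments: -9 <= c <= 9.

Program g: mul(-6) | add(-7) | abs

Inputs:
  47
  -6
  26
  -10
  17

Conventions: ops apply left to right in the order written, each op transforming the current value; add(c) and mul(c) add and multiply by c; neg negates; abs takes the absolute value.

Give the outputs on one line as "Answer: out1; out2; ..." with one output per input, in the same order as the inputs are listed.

289; 29; 163; 53; 109

Execution, op by op:
  47 -> -282 -> -289 -> 289
  -6 -> 36 -> 29 -> 29
  26 -> -156 -> -163 -> 163
  -10 -> 60 -> 53 -> 53
  17 -> -102 -> -109 -> 109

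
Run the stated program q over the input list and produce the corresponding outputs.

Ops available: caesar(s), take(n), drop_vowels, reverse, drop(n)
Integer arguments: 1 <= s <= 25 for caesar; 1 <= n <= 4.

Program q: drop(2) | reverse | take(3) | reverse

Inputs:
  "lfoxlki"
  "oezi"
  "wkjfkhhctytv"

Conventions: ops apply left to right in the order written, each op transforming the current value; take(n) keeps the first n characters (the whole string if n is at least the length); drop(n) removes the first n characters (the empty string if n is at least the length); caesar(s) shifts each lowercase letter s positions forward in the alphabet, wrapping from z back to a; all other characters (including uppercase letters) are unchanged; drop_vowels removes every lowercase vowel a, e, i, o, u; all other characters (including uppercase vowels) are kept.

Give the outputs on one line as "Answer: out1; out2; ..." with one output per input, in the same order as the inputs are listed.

Execution, op by op:
  "lfoxlki" -> "oxlki" -> "iklxo" -> "ikl" -> "lki"
  "oezi" -> "zi" -> "iz" -> "iz" -> "zi"
  "wkjfkhhctytv" -> "jfkhhctytv" -> "vtytchhkfj" -> "vty" -> "ytv"

"lki"; "zi"; "ytv"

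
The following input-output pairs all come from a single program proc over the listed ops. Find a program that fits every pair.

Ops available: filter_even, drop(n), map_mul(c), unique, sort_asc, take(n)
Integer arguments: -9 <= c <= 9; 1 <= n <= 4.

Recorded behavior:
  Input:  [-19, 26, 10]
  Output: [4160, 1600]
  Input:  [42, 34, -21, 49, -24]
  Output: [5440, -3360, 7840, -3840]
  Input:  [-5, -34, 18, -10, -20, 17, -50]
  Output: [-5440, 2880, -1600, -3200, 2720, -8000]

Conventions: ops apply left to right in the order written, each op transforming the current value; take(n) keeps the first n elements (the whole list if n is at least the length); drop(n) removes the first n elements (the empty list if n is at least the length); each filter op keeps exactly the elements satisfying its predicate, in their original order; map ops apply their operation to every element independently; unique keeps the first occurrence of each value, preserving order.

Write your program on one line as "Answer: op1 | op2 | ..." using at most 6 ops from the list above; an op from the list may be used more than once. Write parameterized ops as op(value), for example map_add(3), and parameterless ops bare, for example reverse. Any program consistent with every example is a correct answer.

drop(1) | map_mul(4) | map_mul(2) | map_mul(2) | map_mul(-5) | map_mul(-2)

Check, running the answer program on each example:
  [-19, 26, 10] -> [26, 10] -> [104, 40] -> [208, 80] -> [416, 160] -> [-2080, -800] -> [4160, 1600]
  [42, 34, -21, 49, -24] -> [34, -21, 49, -24] -> [136, -84, 196, -96] -> [272, -168, 392, -192] -> [544, -336, 784, -384] -> [-2720, 1680, -3920, 1920] -> [5440, -3360, 7840, -3840]
  [-5, -34, 18, -10, -20, 17, -50] -> [-34, 18, -10, -20, 17, -50] -> [-136, 72, -40, -80, 68, -200] -> [-272, 144, -80, -160, 136, -400] -> [-544, 288, -160, -320, 272, -800] -> [2720, -1440, 800, 1600, -1360, 4000] -> [-5440, 2880, -1600, -3200, 2720, -8000]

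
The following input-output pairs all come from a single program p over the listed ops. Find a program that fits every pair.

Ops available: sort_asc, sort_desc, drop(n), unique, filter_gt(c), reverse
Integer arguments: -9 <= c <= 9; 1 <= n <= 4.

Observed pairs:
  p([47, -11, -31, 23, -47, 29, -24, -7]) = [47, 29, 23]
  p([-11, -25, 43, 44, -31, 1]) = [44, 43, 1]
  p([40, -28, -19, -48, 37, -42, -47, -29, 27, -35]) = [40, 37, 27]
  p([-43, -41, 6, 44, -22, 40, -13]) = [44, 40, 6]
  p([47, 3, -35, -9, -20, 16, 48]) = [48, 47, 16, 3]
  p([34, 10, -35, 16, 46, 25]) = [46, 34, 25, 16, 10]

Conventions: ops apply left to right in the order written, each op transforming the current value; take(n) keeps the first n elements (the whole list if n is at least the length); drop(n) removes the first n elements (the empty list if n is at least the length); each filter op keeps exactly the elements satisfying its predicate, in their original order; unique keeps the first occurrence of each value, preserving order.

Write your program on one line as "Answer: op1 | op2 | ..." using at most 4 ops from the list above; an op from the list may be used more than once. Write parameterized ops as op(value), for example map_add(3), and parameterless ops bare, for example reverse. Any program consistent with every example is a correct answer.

reverse | sort_asc | filter_gt(-1) | sort_desc

Check, running the answer program on each example:
  [47, -11, -31, 23, -47, 29, -24, -7] -> [-7, -24, 29, -47, 23, -31, -11, 47] -> [-47, -31, -24, -11, -7, 23, 29, 47] -> [23, 29, 47] -> [47, 29, 23]
  [-11, -25, 43, 44, -31, 1] -> [1, -31, 44, 43, -25, -11] -> [-31, -25, -11, 1, 43, 44] -> [1, 43, 44] -> [44, 43, 1]
  [40, -28, -19, -48, 37, -42, -47, -29, 27, -35] -> [-35, 27, -29, -47, -42, 37, -48, -19, -28, 40] -> [-48, -47, -42, -35, -29, -28, -19, 27, 37, 40] -> [27, 37, 40] -> [40, 37, 27]
  [-43, -41, 6, 44, -22, 40, -13] -> [-13, 40, -22, 44, 6, -41, -43] -> [-43, -41, -22, -13, 6, 40, 44] -> [6, 40, 44] -> [44, 40, 6]
  [47, 3, -35, -9, -20, 16, 48] -> [48, 16, -20, -9, -35, 3, 47] -> [-35, -20, -9, 3, 16, 47, 48] -> [3, 16, 47, 48] -> [48, 47, 16, 3]
  [34, 10, -35, 16, 46, 25] -> [25, 46, 16, -35, 10, 34] -> [-35, 10, 16, 25, 34, 46] -> [10, 16, 25, 34, 46] -> [46, 34, 25, 16, 10]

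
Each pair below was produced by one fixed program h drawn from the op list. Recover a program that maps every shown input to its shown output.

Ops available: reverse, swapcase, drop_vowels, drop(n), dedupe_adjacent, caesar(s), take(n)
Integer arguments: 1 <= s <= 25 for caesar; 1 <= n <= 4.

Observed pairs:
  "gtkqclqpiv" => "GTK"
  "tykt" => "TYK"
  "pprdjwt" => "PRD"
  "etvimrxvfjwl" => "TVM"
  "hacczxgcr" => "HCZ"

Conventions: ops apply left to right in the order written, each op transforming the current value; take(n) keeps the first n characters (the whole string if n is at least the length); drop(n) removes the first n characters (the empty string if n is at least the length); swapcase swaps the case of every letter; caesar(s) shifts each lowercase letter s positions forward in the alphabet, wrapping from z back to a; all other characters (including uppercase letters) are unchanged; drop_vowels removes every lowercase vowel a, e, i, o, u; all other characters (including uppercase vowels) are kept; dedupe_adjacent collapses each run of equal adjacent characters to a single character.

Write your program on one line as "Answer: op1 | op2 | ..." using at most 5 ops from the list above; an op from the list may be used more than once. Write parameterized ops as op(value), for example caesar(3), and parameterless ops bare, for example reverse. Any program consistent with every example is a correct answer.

dedupe_adjacent | drop_vowels | swapcase | take(4) | take(3)

Check, running the answer program on each example:
  "gtkqclqpiv" -> "gtkqclqpiv" -> "gtkqclqpv" -> "GTKQCLQPV" -> "GTKQ" -> "GTK"
  "tykt" -> "tykt" -> "tykt" -> "TYKT" -> "TYKT" -> "TYK"
  "pprdjwt" -> "prdjwt" -> "prdjwt" -> "PRDJWT" -> "PRDJ" -> "PRD"
  "etvimrxvfjwl" -> "etvimrxvfjwl" -> "tvmrxvfjwl" -> "TVMRXVFJWL" -> "TVMR" -> "TVM"
  "hacczxgcr" -> "haczxgcr" -> "hczxgcr" -> "HCZXGCR" -> "HCZX" -> "HCZ"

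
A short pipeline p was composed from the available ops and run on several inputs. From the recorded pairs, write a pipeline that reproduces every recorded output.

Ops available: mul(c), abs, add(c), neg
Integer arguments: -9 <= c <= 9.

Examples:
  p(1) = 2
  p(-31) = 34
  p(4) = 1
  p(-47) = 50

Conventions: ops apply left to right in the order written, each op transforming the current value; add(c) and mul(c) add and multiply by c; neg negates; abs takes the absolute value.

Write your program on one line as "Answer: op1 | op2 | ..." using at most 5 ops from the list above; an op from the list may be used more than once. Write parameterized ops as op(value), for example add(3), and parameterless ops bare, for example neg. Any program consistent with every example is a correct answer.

neg | add(2) | add(1) | neg | abs

Check, running the answer program on each example:
  1 -> -1 -> 1 -> 2 -> -2 -> 2
  -31 -> 31 -> 33 -> 34 -> -34 -> 34
  4 -> -4 -> -2 -> -1 -> 1 -> 1
  -47 -> 47 -> 49 -> 50 -> -50 -> 50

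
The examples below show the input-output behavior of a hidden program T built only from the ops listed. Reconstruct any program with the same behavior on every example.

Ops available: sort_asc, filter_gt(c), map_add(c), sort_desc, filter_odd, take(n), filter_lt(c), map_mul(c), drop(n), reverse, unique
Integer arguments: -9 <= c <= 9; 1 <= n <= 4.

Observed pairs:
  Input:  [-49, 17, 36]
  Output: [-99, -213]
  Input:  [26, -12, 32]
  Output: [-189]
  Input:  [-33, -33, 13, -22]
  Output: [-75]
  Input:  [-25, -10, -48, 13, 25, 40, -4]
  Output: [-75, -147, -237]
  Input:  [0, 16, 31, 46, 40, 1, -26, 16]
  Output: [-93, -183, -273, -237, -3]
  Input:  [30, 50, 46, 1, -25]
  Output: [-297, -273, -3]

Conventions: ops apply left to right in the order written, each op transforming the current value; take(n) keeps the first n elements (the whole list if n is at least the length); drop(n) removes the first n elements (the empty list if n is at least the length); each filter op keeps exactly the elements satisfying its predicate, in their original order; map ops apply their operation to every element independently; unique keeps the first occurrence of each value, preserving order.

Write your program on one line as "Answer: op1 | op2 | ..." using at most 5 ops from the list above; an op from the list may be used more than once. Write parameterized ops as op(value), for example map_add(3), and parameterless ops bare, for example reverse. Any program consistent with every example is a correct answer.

drop(1) | unique | map_mul(-6) | filter_lt(2) | map_add(3)

Check, running the answer program on each example:
  [-49, 17, 36] -> [17, 36] -> [17, 36] -> [-102, -216] -> [-102, -216] -> [-99, -213]
  [26, -12, 32] -> [-12, 32] -> [-12, 32] -> [72, -192] -> [-192] -> [-189]
  [-33, -33, 13, -22] -> [-33, 13, -22] -> [-33, 13, -22] -> [198, -78, 132] -> [-78] -> [-75]
  [-25, -10, -48, 13, 25, 40, -4] -> [-10, -48, 13, 25, 40, -4] -> [-10, -48, 13, 25, 40, -4] -> [60, 288, -78, -150, -240, 24] -> [-78, -150, -240] -> [-75, -147, -237]
  [0, 16, 31, 46, 40, 1, -26, 16] -> [16, 31, 46, 40, 1, -26, 16] -> [16, 31, 46, 40, 1, -26] -> [-96, -186, -276, -240, -6, 156] -> [-96, -186, -276, -240, -6] -> [-93, -183, -273, -237, -3]
  [30, 50, 46, 1, -25] -> [50, 46, 1, -25] -> [50, 46, 1, -25] -> [-300, -276, -6, 150] -> [-300, -276, -6] -> [-297, -273, -3]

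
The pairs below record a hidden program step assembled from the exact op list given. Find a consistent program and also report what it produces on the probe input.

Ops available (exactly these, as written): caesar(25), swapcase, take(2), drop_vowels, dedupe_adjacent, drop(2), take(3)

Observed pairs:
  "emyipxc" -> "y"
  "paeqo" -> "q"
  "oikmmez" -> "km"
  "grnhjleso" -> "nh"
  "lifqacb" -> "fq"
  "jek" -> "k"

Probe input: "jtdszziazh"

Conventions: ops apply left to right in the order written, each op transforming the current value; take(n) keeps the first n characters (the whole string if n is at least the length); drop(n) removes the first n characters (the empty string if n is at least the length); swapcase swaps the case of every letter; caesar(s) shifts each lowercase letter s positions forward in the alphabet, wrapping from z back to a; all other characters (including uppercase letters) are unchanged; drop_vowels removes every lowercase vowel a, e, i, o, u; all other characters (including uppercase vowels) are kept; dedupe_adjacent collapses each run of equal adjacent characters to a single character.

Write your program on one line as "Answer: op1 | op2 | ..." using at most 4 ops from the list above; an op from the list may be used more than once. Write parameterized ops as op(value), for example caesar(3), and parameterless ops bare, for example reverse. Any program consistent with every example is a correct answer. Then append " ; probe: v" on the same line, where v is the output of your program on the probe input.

drop(2) | take(2) | drop_vowels ; probe: "ds"

Check, running the answer program on each example:
  "emyipxc" -> "yipxc" -> "yi" -> "y"
  "paeqo" -> "eqo" -> "eq" -> "q"
  "oikmmez" -> "kmmez" -> "km" -> "km"
  "grnhjleso" -> "nhjleso" -> "nh" -> "nh"
  "lifqacb" -> "fqacb" -> "fq" -> "fq"
  "jek" -> "k" -> "k" -> "k"
  probe: "jtdszziazh" -> "dszziazh" -> "ds" -> "ds"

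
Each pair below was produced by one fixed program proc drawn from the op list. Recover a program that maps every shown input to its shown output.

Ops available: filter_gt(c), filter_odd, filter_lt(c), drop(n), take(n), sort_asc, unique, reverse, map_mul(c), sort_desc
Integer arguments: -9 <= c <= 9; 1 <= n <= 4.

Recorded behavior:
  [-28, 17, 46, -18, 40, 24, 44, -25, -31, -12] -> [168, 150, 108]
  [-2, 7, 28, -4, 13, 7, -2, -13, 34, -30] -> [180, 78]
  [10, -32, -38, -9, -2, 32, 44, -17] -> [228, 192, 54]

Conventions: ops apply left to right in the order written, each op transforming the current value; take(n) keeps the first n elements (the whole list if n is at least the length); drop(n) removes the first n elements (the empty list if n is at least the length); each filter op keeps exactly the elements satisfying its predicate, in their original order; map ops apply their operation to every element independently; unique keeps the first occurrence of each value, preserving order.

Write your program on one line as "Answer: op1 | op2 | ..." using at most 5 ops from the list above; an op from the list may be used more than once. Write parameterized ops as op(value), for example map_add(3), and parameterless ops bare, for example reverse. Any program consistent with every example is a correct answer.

filter_lt(-5) | take(3) | map_mul(-6) | reverse | sort_desc

Check, running the answer program on each example:
  [-28, 17, 46, -18, 40, 24, 44, -25, -31, -12] -> [-28, -18, -25, -31, -12] -> [-28, -18, -25] -> [168, 108, 150] -> [150, 108, 168] -> [168, 150, 108]
  [-2, 7, 28, -4, 13, 7, -2, -13, 34, -30] -> [-13, -30] -> [-13, -30] -> [78, 180] -> [180, 78] -> [180, 78]
  [10, -32, -38, -9, -2, 32, 44, -17] -> [-32, -38, -9, -17] -> [-32, -38, -9] -> [192, 228, 54] -> [54, 228, 192] -> [228, 192, 54]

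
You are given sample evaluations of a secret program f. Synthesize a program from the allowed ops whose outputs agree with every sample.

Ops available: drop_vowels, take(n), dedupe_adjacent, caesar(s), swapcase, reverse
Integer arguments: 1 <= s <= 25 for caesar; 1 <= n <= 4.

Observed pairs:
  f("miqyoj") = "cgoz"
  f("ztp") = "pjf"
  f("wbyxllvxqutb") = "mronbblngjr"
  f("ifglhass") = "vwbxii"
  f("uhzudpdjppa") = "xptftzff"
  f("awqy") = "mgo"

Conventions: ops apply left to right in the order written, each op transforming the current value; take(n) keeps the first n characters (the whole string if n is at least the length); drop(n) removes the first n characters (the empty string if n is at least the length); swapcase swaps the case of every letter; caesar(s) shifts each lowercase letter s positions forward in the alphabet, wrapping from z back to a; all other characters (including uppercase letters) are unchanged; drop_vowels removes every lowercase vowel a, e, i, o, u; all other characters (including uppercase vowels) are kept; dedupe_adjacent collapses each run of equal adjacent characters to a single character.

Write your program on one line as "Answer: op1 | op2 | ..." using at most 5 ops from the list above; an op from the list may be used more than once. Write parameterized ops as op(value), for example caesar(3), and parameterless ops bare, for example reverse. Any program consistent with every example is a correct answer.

drop_vowels | reverse | caesar(22) | reverse | caesar(20)

Check, running the answer program on each example:
  "miqyoj" -> "mqyj" -> "jyqm" -> "fumi" -> "imuf" -> "cgoz"
  "ztp" -> "ztp" -> "ptz" -> "lpv" -> "vpl" -> "pjf"
  "wbyxllvxqutb" -> "wbyxllvxqtb" -> "btqxvllxybw" -> "xpmtrhhtuxs" -> "sxuthhrtmpx" -> "mronbblngjr"
  "ifglhass" -> "fglhss" -> "sshlgf" -> "oodhcb" -> "bchdoo" -> "vwbxii"
  "uhzudpdjppa" -> "hzdpdjpp" -> "ppjdpdzh" -> "llfzlzvd" -> "dvzlzfll" -> "xptftzff"
  "awqy" -> "wqy" -> "yqw" -> "ums" -> "smu" -> "mgo"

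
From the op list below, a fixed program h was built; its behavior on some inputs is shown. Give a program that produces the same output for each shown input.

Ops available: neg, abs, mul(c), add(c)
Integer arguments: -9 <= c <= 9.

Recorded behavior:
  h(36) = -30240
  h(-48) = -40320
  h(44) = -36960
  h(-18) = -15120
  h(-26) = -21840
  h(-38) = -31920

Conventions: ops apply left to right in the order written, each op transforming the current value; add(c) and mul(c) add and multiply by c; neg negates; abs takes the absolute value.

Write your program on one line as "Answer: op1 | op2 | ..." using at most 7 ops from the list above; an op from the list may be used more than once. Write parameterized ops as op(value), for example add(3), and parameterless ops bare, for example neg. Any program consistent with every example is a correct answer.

mul(-7) | neg | mul(-5) | mul(3) | abs | mul(-8)

Check, running the answer program on each example:
  36 -> -252 -> 252 -> -1260 -> -3780 -> 3780 -> -30240
  -48 -> 336 -> -336 -> 1680 -> 5040 -> 5040 -> -40320
  44 -> -308 -> 308 -> -1540 -> -4620 -> 4620 -> -36960
  -18 -> 126 -> -126 -> 630 -> 1890 -> 1890 -> -15120
  -26 -> 182 -> -182 -> 910 -> 2730 -> 2730 -> -21840
  -38 -> 266 -> -266 -> 1330 -> 3990 -> 3990 -> -31920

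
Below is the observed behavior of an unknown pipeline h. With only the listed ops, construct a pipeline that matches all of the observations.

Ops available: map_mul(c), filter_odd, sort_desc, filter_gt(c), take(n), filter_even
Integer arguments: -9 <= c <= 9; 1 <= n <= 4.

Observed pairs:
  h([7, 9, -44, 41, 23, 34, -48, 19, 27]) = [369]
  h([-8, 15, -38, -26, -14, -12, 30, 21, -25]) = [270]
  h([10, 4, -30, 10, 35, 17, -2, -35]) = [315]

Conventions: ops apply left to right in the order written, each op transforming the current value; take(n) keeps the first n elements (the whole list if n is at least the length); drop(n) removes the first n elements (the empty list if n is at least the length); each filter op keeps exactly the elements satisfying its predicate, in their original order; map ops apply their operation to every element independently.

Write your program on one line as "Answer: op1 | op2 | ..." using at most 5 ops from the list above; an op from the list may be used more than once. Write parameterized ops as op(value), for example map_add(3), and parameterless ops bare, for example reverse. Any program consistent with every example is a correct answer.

filter_gt(1) | sort_desc | map_mul(9) | take(1)

Check, running the answer program on each example:
  [7, 9, -44, 41, 23, 34, -48, 19, 27] -> [7, 9, 41, 23, 34, 19, 27] -> [41, 34, 27, 23, 19, 9, 7] -> [369, 306, 243, 207, 171, 81, 63] -> [369]
  [-8, 15, -38, -26, -14, -12, 30, 21, -25] -> [15, 30, 21] -> [30, 21, 15] -> [270, 189, 135] -> [270]
  [10, 4, -30, 10, 35, 17, -2, -35] -> [10, 4, 10, 35, 17] -> [35, 17, 10, 10, 4] -> [315, 153, 90, 90, 36] -> [315]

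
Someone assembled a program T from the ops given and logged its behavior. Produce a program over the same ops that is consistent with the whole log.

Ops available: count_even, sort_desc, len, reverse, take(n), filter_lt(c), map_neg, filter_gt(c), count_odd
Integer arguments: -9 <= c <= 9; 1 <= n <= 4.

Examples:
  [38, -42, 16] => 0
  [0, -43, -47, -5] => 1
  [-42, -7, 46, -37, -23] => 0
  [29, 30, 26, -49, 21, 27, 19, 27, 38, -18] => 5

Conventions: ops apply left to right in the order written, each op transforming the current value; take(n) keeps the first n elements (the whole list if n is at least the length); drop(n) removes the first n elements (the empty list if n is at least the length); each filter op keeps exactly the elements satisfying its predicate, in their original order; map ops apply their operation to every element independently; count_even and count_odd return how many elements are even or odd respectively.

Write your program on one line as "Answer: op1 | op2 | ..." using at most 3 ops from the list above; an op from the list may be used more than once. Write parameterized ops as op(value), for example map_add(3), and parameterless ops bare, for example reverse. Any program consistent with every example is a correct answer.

sort_desc | filter_gt(-6) | count_odd

Check, running the answer program on each example:
  [38, -42, 16] -> [38, 16, -42] -> [38, 16] -> 0
  [0, -43, -47, -5] -> [0, -5, -43, -47] -> [0, -5] -> 1
  [-42, -7, 46, -37, -23] -> [46, -7, -23, -37, -42] -> [46] -> 0
  [29, 30, 26, -49, 21, 27, 19, 27, 38, -18] -> [38, 30, 29, 27, 27, 26, 21, 19, -18, -49] -> [38, 30, 29, 27, 27, 26, 21, 19] -> 5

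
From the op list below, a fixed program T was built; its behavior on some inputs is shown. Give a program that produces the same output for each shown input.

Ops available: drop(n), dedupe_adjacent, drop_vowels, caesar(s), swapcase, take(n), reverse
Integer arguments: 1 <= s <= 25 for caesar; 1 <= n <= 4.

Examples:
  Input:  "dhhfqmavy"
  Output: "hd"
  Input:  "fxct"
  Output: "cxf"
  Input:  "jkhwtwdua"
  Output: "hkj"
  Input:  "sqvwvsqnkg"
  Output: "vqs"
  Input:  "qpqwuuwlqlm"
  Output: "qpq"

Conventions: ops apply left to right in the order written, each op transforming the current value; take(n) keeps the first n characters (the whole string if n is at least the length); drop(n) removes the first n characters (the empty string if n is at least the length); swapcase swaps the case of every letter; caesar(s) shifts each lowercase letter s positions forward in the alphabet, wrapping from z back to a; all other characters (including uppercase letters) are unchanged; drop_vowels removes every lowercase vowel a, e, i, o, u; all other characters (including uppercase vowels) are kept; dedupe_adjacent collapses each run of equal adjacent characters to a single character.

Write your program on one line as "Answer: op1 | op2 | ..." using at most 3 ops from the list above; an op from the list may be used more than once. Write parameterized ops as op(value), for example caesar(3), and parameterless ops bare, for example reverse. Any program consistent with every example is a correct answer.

take(3) | dedupe_adjacent | reverse

Check, running the answer program on each example:
  "dhhfqmavy" -> "dhh" -> "dh" -> "hd"
  "fxct" -> "fxc" -> "fxc" -> "cxf"
  "jkhwtwdua" -> "jkh" -> "jkh" -> "hkj"
  "sqvwvsqnkg" -> "sqv" -> "sqv" -> "vqs"
  "qpqwuuwlqlm" -> "qpq" -> "qpq" -> "qpq"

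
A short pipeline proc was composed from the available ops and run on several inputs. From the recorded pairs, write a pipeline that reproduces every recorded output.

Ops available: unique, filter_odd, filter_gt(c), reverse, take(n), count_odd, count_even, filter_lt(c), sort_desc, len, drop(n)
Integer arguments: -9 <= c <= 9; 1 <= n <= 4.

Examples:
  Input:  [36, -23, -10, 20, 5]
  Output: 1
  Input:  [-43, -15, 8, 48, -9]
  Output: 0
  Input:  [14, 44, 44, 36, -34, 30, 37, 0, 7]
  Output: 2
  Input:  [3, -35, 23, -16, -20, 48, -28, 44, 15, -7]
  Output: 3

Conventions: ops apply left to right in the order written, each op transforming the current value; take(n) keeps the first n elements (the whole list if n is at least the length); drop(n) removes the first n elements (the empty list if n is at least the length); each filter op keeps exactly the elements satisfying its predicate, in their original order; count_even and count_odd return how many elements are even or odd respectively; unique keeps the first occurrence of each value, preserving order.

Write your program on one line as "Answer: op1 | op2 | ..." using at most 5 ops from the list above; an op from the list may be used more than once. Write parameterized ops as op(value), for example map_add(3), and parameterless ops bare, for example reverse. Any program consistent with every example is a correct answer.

sort_desc | reverse | filter_gt(-5) | count_odd

Check, running the answer program on each example:
  [36, -23, -10, 20, 5] -> [36, 20, 5, -10, -23] -> [-23, -10, 5, 20, 36] -> [5, 20, 36] -> 1
  [-43, -15, 8, 48, -9] -> [48, 8, -9, -15, -43] -> [-43, -15, -9, 8, 48] -> [8, 48] -> 0
  [14, 44, 44, 36, -34, 30, 37, 0, 7] -> [44, 44, 37, 36, 30, 14, 7, 0, -34] -> [-34, 0, 7, 14, 30, 36, 37, 44, 44] -> [0, 7, 14, 30, 36, 37, 44, 44] -> 2
  [3, -35, 23, -16, -20, 48, -28, 44, 15, -7] -> [48, 44, 23, 15, 3, -7, -16, -20, -28, -35] -> [-35, -28, -20, -16, -7, 3, 15, 23, 44, 48] -> [3, 15, 23, 44, 48] -> 3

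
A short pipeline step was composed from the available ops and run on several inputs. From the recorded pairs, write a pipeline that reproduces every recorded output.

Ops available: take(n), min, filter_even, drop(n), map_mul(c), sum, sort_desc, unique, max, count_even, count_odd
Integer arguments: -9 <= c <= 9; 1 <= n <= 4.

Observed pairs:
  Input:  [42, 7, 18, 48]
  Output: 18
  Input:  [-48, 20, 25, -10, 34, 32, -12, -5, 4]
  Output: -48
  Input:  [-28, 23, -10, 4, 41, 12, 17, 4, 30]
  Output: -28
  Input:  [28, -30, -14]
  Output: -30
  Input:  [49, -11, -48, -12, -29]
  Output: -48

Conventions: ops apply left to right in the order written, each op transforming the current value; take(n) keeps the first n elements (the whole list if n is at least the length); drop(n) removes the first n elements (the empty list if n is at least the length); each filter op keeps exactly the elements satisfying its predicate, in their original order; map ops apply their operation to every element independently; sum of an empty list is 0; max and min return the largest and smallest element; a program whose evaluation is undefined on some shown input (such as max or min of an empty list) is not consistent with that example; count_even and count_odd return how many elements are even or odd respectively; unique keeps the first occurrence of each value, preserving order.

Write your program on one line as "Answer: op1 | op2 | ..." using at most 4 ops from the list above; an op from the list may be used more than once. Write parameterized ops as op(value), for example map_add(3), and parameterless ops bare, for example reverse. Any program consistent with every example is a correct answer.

filter_even | take(3) | min

Check, running the answer program on each example:
  [42, 7, 18, 48] -> [42, 18, 48] -> [42, 18, 48] -> 18
  [-48, 20, 25, -10, 34, 32, -12, -5, 4] -> [-48, 20, -10, 34, 32, -12, 4] -> [-48, 20, -10] -> -48
  [-28, 23, -10, 4, 41, 12, 17, 4, 30] -> [-28, -10, 4, 12, 4, 30] -> [-28, -10, 4] -> -28
  [28, -30, -14] -> [28, -30, -14] -> [28, -30, -14] -> -30
  [49, -11, -48, -12, -29] -> [-48, -12] -> [-48, -12] -> -48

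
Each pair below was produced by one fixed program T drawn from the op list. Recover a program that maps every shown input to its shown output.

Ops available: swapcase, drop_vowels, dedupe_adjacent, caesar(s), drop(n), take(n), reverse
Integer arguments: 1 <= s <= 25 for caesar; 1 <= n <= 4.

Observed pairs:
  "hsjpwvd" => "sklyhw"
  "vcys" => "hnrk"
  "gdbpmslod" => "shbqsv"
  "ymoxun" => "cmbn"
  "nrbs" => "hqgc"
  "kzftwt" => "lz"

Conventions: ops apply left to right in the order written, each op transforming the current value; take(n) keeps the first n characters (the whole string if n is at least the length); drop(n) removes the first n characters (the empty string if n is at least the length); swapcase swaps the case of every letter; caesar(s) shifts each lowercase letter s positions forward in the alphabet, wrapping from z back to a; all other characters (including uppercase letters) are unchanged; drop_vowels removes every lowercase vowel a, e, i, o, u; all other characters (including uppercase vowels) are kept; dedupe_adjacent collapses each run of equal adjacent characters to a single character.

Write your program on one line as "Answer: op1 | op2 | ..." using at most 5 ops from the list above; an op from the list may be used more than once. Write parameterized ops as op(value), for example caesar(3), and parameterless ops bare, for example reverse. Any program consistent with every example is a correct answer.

drop_vowels | caesar(15) | reverse | drop_vowels

Check, running the answer program on each example:
  "hsjpwvd" -> "hsjpwvd" -> "whyelks" -> "skleyhw" -> "sklyhw"
  "vcys" -> "vcys" -> "krnh" -> "hnrk" -> "hnrk"
  "gdbpmslod" -> "gdbpmsld" -> "vsqebhas" -> "sahbeqsv" -> "shbqsv"
  "ymoxun" -> "ymxn" -> "nbmc" -> "cmbn" -> "cmbn"
  "nrbs" -> "nrbs" -> "cgqh" -> "hqgc" -> "hqgc"
  "kzftwt" -> "kzftwt" -> "zouili" -> "iliuoz" -> "lz"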